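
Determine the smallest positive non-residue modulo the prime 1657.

5

(2/1657) = +1, so 2 is a residue.
(3/1657) = +1, so 3 is a residue.
(4/1657) = +1, so 4 is a residue.
(5/1657) = −1, so 5 is the smallest positive non-residue mod 1657.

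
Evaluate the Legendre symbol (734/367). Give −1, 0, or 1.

First reduce: 734 ≡ 0 (mod 367).
Top reduces to 0: gcd > 1, so the symbol is 0.

0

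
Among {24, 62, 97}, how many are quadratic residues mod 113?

(24/113) = -1 → non-residue.
(62/113) = +1 → QR.
(97/113) = +1 → QR.
Total quadratic residues among the 3: 2.

2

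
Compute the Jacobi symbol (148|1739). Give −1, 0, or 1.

Pull out 2^2: since 1739 ≡ 3 (mod 8), (2/1739) = -1, so (2/1739)^2 = +1.
Reciprocity: 37 ≡ 1 and 1739 ≡ 3 (mod 4), so (37/1739) = +(1739/37).
Reduce top mod 37: now compute (0/37).
Top reduces to 0: gcd > 1, so the symbol is 0.

0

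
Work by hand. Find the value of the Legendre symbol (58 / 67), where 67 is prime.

-1

Pull out 2: since 67 ≡ 3 (mod 8), (2/67) = -1.
Reciprocity: 29 ≡ 1 and 67 ≡ 3 (mod 4), so (29/67) = +(67/29).
Reduce top mod 29: now compute (9/29).
Reciprocity: 9 ≡ 1 and 29 ≡ 1 (mod 4), so (9/29) = +(29/9).
Reduce top mod 9: now compute (2/9).
Pull out 2: since 9 ≡ 1 (mod 8), (2/9) = +1.
Reached (1/9) = 1. Collecting the sign flips along the way, the symbol is -1.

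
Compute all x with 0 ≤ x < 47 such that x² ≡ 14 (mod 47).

Since 47 ≡ 3 (mod 4), a square root of 14 is 14^((47+1)/4) = 14^12 mod 47.
Repeated squaring: 14^2≡8, 14^4≡17, 14^8≡7 (mod 47).
14^12 = 14^(8+4) ≡ 25 (mod 47).
Check: 25² = 625 ≡ 14 (mod 47). The two roots are 22 and 25.

22, 25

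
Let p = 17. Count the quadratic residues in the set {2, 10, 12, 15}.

2

(2/17) = +1 → QR.
(10/17) = -1 → non-residue.
(12/17) = -1 → non-residue.
(15/17) = +1 → QR.
Total quadratic residues among the 4: 2.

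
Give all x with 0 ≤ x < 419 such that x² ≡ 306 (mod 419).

Since 419 ≡ 3 (mod 4), a square root of 306 is 306^((419+1)/4) = 306^105 mod 419.
Repeated squaring: 306^2≡199, 306^4≡215, 306^8≡135, 306^16≡208, 306^32≡107, 306^64≡136 (mod 419).
306^105 = 306^(64+32+8+1) ≡ 49 (mod 419).
Check: 49² = 2401 ≡ 306 (mod 419). The two roots are 49 and 370.

49, 370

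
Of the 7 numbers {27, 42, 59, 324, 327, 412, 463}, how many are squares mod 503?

(27/503) = +1 → QR.
(42/503) = +1 → QR.
(59/503) = +1 → QR.
(324/503) = +1 → QR.
(327/503) = -1 → non-residue.
(412/503) = -1 → non-residue.
(463/503) = +1 → QR.
Total quadratic residues among the 7: 5.

5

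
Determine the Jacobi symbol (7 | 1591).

Reciprocity: 7 ≡ 3 and 1591 ≡ 3 (mod 4), so (7/1591) = −(1591/7).
Reduce top mod 7: now compute (2/7).
Pull out 2: since 7 ≡ 7 (mod 8), (2/7) = +1.
Reached (1/7) = 1. Collecting the sign flips along the way, the symbol is -1.

-1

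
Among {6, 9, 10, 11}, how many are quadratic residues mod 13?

2

(6/13) = -1 → non-residue.
(9/13) = +1 → QR.
(10/13) = +1 → QR.
(11/13) = -1 → non-residue.
Total quadratic residues among the 4: 2.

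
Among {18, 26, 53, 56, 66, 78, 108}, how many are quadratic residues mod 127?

2

(18/127) = +1 → QR.
(26/127) = +1 → QR.
(53/127) = -1 → non-residue.
(56/127) = -1 → non-residue.
(66/127) = -1 → non-residue.
(78/127) = -1 → non-residue.
(108/127) = -1 → non-residue.
Total quadratic residues among the 7: 2.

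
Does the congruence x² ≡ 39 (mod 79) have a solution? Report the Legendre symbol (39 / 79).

Euler's criterion: (39/79) ≡ 39^39 (mod 79).
39^2 ≡ 20 (mod 79)
39^4 ≡ 5 (mod 79)
39^8 ≡ 25 (mod 79)
39^16 ≡ 72 (mod 79)
39^32 ≡ 49 (mod 79)
39^39 = 39^(32+4+2+1) ≡ 78 (mod 79).
Result is 78 ≡ −1, so (39/79) = −1.

-1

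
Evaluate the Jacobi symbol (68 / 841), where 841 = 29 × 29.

Pull out 2^2: since 841 ≡ 1 (mod 8), (2/841) = +1, so (2/841)^2 = +1.
Reciprocity: 17 ≡ 1 and 841 ≡ 1 (mod 4), so (17/841) = +(841/17).
Reduce top mod 17: now compute (8/17).
Pull out 2^3: since 17 ≡ 1 (mod 8), (2/17) = +1, so (2/17)^3 = +1.
Reached (1/17) = 1. Collecting the sign flips along the way, the symbol is +1.

1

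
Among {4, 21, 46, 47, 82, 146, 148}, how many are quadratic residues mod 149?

5

(4/149) = +1 → QR.
(21/149) = -1 → non-residue.
(46/149) = +1 → QR.
(47/149) = +1 → QR.
(82/149) = +1 → QR.
(146/149) = -1 → non-residue.
(148/149) = +1 → QR.
Total quadratic residues among the 7: 5.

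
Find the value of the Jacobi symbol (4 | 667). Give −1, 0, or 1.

1

Pull out 2^2: since 667 ≡ 3 (mod 8), (2/667) = -1, so (2/667)^2 = +1.
Reached (1/667) = 1. Collecting the sign flips along the way, the symbol is +1.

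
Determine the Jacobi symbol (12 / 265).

1

Pull out 2^2: since 265 ≡ 1 (mod 8), (2/265) = +1, so (2/265)^2 = +1.
Reciprocity: 3 ≡ 3 and 265 ≡ 1 (mod 4), so (3/265) = +(265/3).
Reduce top mod 3: now compute (1/3).
Reached (1/3) = 1. Collecting the sign flips along the way, the symbol is +1.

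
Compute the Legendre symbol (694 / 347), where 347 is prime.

First reduce: 694 ≡ 0 (mod 347).
Top reduces to 0: gcd > 1, so the symbol is 0.

0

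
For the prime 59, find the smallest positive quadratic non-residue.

(2/59) = −1, so 2 is the smallest positive non-residue mod 59.

2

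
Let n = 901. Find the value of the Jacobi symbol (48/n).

Pull out 2^4: since 901 ≡ 5 (mod 8), (2/901) = -1, so (2/901)^4 = +1.
Reciprocity: 3 ≡ 3 and 901 ≡ 1 (mod 4), so (3/901) = +(901/3).
Reduce top mod 3: now compute (1/3).
Reached (1/3) = 1. Collecting the sign flips along the way, the symbol is +1.

1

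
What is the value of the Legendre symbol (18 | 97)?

1

Pull out 2: since 97 ≡ 1 (mod 8), (2/97) = +1.
Reciprocity: 9 ≡ 1 and 97 ≡ 1 (mod 4), so (9/97) = +(97/9).
Reduce top mod 9: now compute (7/9).
Reciprocity: 7 ≡ 3 and 9 ≡ 1 (mod 4), so (7/9) = +(9/7).
Reduce top mod 7: now compute (2/7).
Pull out 2: since 7 ≡ 7 (mod 8), (2/7) = +1.
Reached (1/7) = 1. Collecting the sign flips along the way, the symbol is +1.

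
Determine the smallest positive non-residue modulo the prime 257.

3

(2/257) = +1, so 2 is a residue.
(3/257) = −1, so 3 is the smallest positive non-residue mod 257.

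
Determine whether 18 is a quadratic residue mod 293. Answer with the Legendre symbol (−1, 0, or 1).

-1

Euler's criterion: (18/293) ≡ 18^146 (mod 293).
18^2 ≡ 31 (mod 293)
18^4 ≡ 82 (mod 293)
18^8 ≡ 278 (mod 293)
18^16 ≡ 225 (mod 293)
18^32 ≡ 229 (mod 293)
18^64 ≡ 287 (mod 293)
18^128 ≡ 36 (mod 293)
18^146 = 18^(128+16+2) ≡ 292 (mod 293).
Result is 292 ≡ −1, so (18/293) = −1.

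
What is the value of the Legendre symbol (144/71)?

First reduce: 144 ≡ 2 (mod 71).
Pull out 2: since 71 ≡ 7 (mod 8), (2/71) = +1.
Reached (1/71) = 1. Collecting the sign flips along the way, the symbol is +1.

1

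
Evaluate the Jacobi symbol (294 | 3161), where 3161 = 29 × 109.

-1

Pull out 2: since 3161 ≡ 1 (mod 8), (2/3161) = +1.
Reciprocity: 147 ≡ 3 and 3161 ≡ 1 (mod 4), so (147/3161) = +(3161/147).
Reduce top mod 147: now compute (74/147).
Pull out 2: since 147 ≡ 3 (mod 8), (2/147) = -1.
Reciprocity: 37 ≡ 1 and 147 ≡ 3 (mod 4), so (37/147) = +(147/37).
Reduce top mod 37: now compute (36/37).
Pull out 2^2: since 37 ≡ 5 (mod 8), (2/37) = -1, so (2/37)^2 = +1.
Reciprocity: 9 ≡ 1 and 37 ≡ 1 (mod 4), so (9/37) = +(37/9).
Reduce top mod 9: now compute (1/9).
Reached (1/9) = 1. Collecting the sign flips along the way, the symbol is -1.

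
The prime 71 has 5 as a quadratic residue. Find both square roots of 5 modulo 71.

Since 71 ≡ 3 (mod 4), a square root of 5 is 5^((71+1)/4) = 5^18 mod 71.
Repeated squaring: 5^2≡25, 5^4≡57, 5^8≡54, 5^16≡5 (mod 71).
5^18 = 5^(16+2) ≡ 54 (mod 71).
Check: 54² = 2916 ≡ 5 (mod 71). The two roots are 17 and 54.

17, 54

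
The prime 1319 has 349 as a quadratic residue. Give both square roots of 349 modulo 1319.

Since 1319 ≡ 3 (mod 4), a square root of 349 is 349^((1319+1)/4) = 349^330 mod 1319.
Repeated squaring: 349^2≡453, 349^4≡764, 349^8≡698, 349^16≡493, 349^32≡353, 349^64≡623, 349^128≡343, 349^256≡258 (mod 1319).
349^330 = 349^(256+64+8+2) ≡ 75 (mod 1319).
Check: 75² = 5625 ≡ 349 (mod 1319). The two roots are 75 and 1244.

75, 1244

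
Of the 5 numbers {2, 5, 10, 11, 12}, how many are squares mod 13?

2

(2/13) = -1 → non-residue.
(5/13) = -1 → non-residue.
(10/13) = +1 → QR.
(11/13) = -1 → non-residue.
(12/13) = +1 → QR.
Total quadratic residues among the 5: 2.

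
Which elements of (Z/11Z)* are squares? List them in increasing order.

Square k = 1,…,5 (k and 11−k give the same square):
1²=1, 2²=4, 3²=9, 4²≡5, 5²≡3 (mod 11).
So the quadratic residues mod 11 are {1, 3, 4, 5, 9}.

1,3,4,5,9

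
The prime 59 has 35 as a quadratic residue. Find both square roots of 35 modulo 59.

Since 59 ≡ 3 (mod 4), a square root of 35 is 35^((59+1)/4) = 35^15 mod 59.
Repeated squaring: 35^2≡45, 35^4≡19, 35^8≡7 (mod 59).
35^15 = 35^(8+4+2+1) ≡ 25 (mod 59).
Check: 25² = 625 ≡ 35 (mod 59). The two roots are 25 and 34.

25, 34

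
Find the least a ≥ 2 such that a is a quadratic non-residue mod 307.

(2/307) = −1, so 2 is the smallest positive non-residue mod 307.

2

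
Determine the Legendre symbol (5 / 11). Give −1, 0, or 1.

Reciprocity: 5 ≡ 1 and 11 ≡ 3 (mod 4), so (5/11) = +(11/5).
Reduce top mod 5: now compute (1/5).
Reached (1/5) = 1. Collecting the sign flips along the way, the symbol is +1.

1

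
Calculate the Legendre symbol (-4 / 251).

-1

First reduce: -4 ≡ 247 (mod 251).
Reciprocity: 247 ≡ 3 and 251 ≡ 3 (mod 4), so (247/251) = −(251/247).
Reduce top mod 247: now compute (4/247).
Pull out 2^2: since 247 ≡ 7 (mod 8), (2/247) = +1, so (2/247)^2 = +1.
Reached (1/247) = 1. Collecting the sign flips along the way, the symbol is -1.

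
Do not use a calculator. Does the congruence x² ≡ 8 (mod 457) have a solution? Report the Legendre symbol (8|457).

1

Pull out 2^3: since 457 ≡ 1 (mod 8), (2/457) = +1, so (2/457)^3 = +1.
Reached (1/457) = 1. Collecting the sign flips along the way, the symbol is +1.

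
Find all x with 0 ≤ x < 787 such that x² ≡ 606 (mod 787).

236, 551

Since 787 ≡ 3 (mod 4), a square root of 606 is 606^((787+1)/4) = 606^197 mod 787.
Repeated squaring: 606^2≡494, 606^4≡66, 606^8≡421, 606^16≡166, 606^32≡11, 606^64≡121, 606^128≡475 (mod 787).
606^197 = 606^(128+64+4+1) ≡ 551 (mod 787).
Check: 551² = 303601 ≡ 606 (mod 787). The two roots are 236 and 551.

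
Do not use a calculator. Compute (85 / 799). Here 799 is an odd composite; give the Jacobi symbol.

Reciprocity: 85 ≡ 1 and 799 ≡ 3 (mod 4), so (85/799) = +(799/85).
Reduce top mod 85: now compute (34/85).
Pull out 2: since 85 ≡ 5 (mod 8), (2/85) = -1.
Reciprocity: 17 ≡ 1 and 85 ≡ 1 (mod 4), so (17/85) = +(85/17).
Reduce top mod 17: now compute (0/17).
Top reduces to 0: gcd > 1, so the symbol is 0.

0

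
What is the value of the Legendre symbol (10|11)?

-1

Pull out 2: since 11 ≡ 3 (mod 8), (2/11) = -1.
Reciprocity: 5 ≡ 1 and 11 ≡ 3 (mod 4), so (5/11) = +(11/5).
Reduce top mod 5: now compute (1/5).
Reached (1/5) = 1. Collecting the sign flips along the way, the symbol is -1.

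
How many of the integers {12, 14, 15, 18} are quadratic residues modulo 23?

2

(12/23) = +1 → QR.
(14/23) = -1 → non-residue.
(15/23) = -1 → non-residue.
(18/23) = +1 → QR.
Total quadratic residues among the 4: 2.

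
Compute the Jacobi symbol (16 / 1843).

Pull out 2^4: since 1843 ≡ 3 (mod 8), (2/1843) = -1, so (2/1843)^4 = +1.
Reached (1/1843) = 1. Collecting the sign flips along the way, the symbol is +1.

1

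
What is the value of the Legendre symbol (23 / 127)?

-1

Euler's criterion: (23/127) ≡ 23^63 (mod 127).
23^2 ≡ 21 (mod 127)
23^4 ≡ 60 (mod 127)
23^8 ≡ 44 (mod 127)
23^16 ≡ 31 (mod 127)
23^32 ≡ 72 (mod 127)
23^63 = 23^(32+16+8+4+2+1) ≡ 126 (mod 127).
Result is 126 ≡ −1, so (23/127) = −1.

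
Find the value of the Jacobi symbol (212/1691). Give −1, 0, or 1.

Pull out 2^2: since 1691 ≡ 3 (mod 8), (2/1691) = -1, so (2/1691)^2 = +1.
Reciprocity: 53 ≡ 1 and 1691 ≡ 3 (mod 4), so (53/1691) = +(1691/53).
Reduce top mod 53: now compute (48/53).
Pull out 2^4: since 53 ≡ 5 (mod 8), (2/53) = -1, so (2/53)^4 = +1.
Reciprocity: 3 ≡ 3 and 53 ≡ 1 (mod 4), so (3/53) = +(53/3).
Reduce top mod 3: now compute (2/3).
Pull out 2: since 3 ≡ 3 (mod 8), (2/3) = -1.
Reached (1/3) = 1. Collecting the sign flips along the way, the symbol is -1.

-1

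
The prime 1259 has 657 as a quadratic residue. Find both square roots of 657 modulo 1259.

611, 648

Since 1259 ≡ 3 (mod 4), a square root of 657 is 657^((1259+1)/4) = 657^315 mod 1259.
Repeated squaring: 657^2≡1071, 657^4≡92, 657^8≡910, 657^16≡937, 657^32≡446, 657^64≡1253, 657^128≡36, 657^256≡37 (mod 1259).
657^315 = 657^(256+32+16+8+2+1) ≡ 611 (mod 1259).
Check: 611² = 373321 ≡ 657 (mod 1259). The two roots are 611 and 648.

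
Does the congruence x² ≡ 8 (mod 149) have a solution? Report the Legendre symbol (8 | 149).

-1

Pull out 2^3: since 149 ≡ 5 (mod 8), (2/149) = -1, so (2/149)^3 = -1.
Reached (1/149) = 1. Collecting the sign flips along the way, the symbol is -1.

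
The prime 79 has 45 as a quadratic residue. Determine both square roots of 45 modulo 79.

19, 60

Since 79 ≡ 3 (mod 4), a square root of 45 is 45^((79+1)/4) = 45^20 mod 79.
Repeated squaring: 45^2≡50, 45^4≡51, 45^8≡73, 45^16≡36 (mod 79).
45^20 = 45^(16+4) ≡ 19 (mod 79).
Check: 19² = 361 ≡ 45 (mod 79). The two roots are 19 and 60.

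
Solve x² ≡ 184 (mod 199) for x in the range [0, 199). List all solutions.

Since 199 ≡ 3 (mod 4), a square root of 184 is 184^((199+1)/4) = 184^50 mod 199.
Repeated squaring: 184^2≡26, 184^4≡79, 184^8≡72, 184^16≡10, 184^32≡100 (mod 199).
184^50 = 184^(32+16+2) ≡ 130 (mod 199).
Check: 130² = 16900 ≡ 184 (mod 199). The two roots are 69 and 130.

69, 130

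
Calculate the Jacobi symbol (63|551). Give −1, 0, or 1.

1

Reciprocity: 63 ≡ 3 and 551 ≡ 3 (mod 4), so (63/551) = −(551/63).
Reduce top mod 63: now compute (47/63).
Reciprocity: 47 ≡ 3 and 63 ≡ 3 (mod 4), so (47/63) = −(63/47).
Reduce top mod 47: now compute (16/47).
Pull out 2^4: since 47 ≡ 7 (mod 8), (2/47) = +1, so (2/47)^4 = +1.
Reached (1/47) = 1. Collecting the sign flips along the way, the symbol is +1.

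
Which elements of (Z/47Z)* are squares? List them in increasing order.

Square k = 1,…,23 (k and 47−k give the same square):
1²=1, 2²=4, 3²=9, 4²=16, 5²=25, 6²=36, 7²≡2, 8²≡17, 9²≡34, 10²≡6, 11²≡27, 12²≡3, 13²≡28, 14²≡8, 15²≡37, 16²≡21, 17²≡7, 18²≡42, 19²≡32, 20²≡24, 21²≡18, 22²≡14, 23²≡12 (mod 47).
So the quadratic residues mod 47 are {1, 2, 3, 4, 6, 7, 8, 9, 12, 14, 16, 17, 18, 21, 24, 25, 27, 28, 32, 34, 36, 37, 42}.

1,2,3,4,6,7,8,9,12,14,16,17,18,21,24,25,27,28,32,34,36,37,42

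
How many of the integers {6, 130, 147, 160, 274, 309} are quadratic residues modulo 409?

(6/409) = +1 → QR.
(130/409) = -1 → non-residue.
(147/409) = +1 → QR.
(160/409) = +1 → QR.
(274/409) = +1 → QR.
(309/409) = +1 → QR.
Total quadratic residues among the 6: 5.

5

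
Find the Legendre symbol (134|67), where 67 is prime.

0

First reduce: 134 ≡ 0 (mod 67).
Top reduces to 0: gcd > 1, so the symbol is 0.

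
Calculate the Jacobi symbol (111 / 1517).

Reciprocity: 111 ≡ 3 and 1517 ≡ 1 (mod 4), so (111/1517) = +(1517/111).
Reduce top mod 111: now compute (74/111).
Pull out 2: since 111 ≡ 7 (mod 8), (2/111) = +1.
Reciprocity: 37 ≡ 1 and 111 ≡ 3 (mod 4), so (37/111) = +(111/37).
Reduce top mod 37: now compute (0/37).
Top reduces to 0: gcd > 1, so the symbol is 0.

0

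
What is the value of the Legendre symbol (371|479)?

-1

Reciprocity: 371 ≡ 3 and 479 ≡ 3 (mod 4), so (371/479) = −(479/371).
Reduce top mod 371: now compute (108/371).
Pull out 2^2: since 371 ≡ 3 (mod 8), (2/371) = -1, so (2/371)^2 = +1.
Reciprocity: 27 ≡ 3 and 371 ≡ 3 (mod 4), so (27/371) = −(371/27).
Reduce top mod 27: now compute (20/27).
Pull out 2^2: since 27 ≡ 3 (mod 8), (2/27) = -1, so (2/27)^2 = +1.
Reciprocity: 5 ≡ 1 and 27 ≡ 3 (mod 4), so (5/27) = +(27/5).
Reduce top mod 5: now compute (2/5).
Pull out 2: since 5 ≡ 5 (mod 8), (2/5) = -1.
Reached (1/5) = 1. Collecting the sign flips along the way, the symbol is -1.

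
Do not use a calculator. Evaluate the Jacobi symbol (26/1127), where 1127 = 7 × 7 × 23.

Pull out 2: since 1127 ≡ 7 (mod 8), (2/1127) = +1.
Reciprocity: 13 ≡ 1 and 1127 ≡ 3 (mod 4), so (13/1127) = +(1127/13).
Reduce top mod 13: now compute (9/13).
Reciprocity: 9 ≡ 1 and 13 ≡ 1 (mod 4), so (9/13) = +(13/9).
Reduce top mod 9: now compute (4/9).
Pull out 2^2: since 9 ≡ 1 (mod 8), (2/9) = +1, so (2/9)^2 = +1.
Reached (1/9) = 1. Collecting the sign flips along the way, the symbol is +1.

1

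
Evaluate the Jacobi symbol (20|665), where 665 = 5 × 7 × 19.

Pull out 2^2: since 665 ≡ 1 (mod 8), (2/665) = +1, so (2/665)^2 = +1.
Reciprocity: 5 ≡ 1 and 665 ≡ 1 (mod 4), so (5/665) = +(665/5).
Reduce top mod 5: now compute (0/5).
Top reduces to 0: gcd > 1, so the symbol is 0.

0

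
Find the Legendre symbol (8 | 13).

-1

Pull out 2^3: since 13 ≡ 5 (mod 8), (2/13) = -1, so (2/13)^3 = -1.
Reached (1/13) = 1. Collecting the sign flips along the way, the symbol is -1.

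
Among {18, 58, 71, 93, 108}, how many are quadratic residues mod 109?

(18/109) = -1 → non-residue.
(58/109) = -1 → non-residue.
(71/109) = +1 → QR.
(93/109) = +1 → QR.
(108/109) = +1 → QR.
Total quadratic residues among the 5: 3.

3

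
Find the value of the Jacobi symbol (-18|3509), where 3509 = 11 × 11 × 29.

-1

First reduce: -18 ≡ 3491 (mod 3509).
Reciprocity: 3491 ≡ 3 and 3509 ≡ 1 (mod 4), so (3491/3509) = +(3509/3491).
Reduce top mod 3491: now compute (18/3491).
Pull out 2: since 3491 ≡ 3 (mod 8), (2/3491) = -1.
Reciprocity: 9 ≡ 1 and 3491 ≡ 3 (mod 4), so (9/3491) = +(3491/9).
Reduce top mod 9: now compute (8/9).
Pull out 2^3: since 9 ≡ 1 (mod 8), (2/9) = +1, so (2/9)^3 = +1.
Reached (1/9) = 1. Collecting the sign flips along the way, the symbol is -1.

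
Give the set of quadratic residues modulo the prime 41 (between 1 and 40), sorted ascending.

Square k = 1,…,20 (k and 41−k give the same square):
1²=1, 2²=4, 3²=9, 4²=16, 5²=25, 6²=36, 7²≡8, 8²≡23, 9²≡40, 10²≡18, 11²≡39, 12²≡21, 13²≡5, 14²≡32, 15²≡20, 16²≡10, 17²≡2, 18²≡37, 19²≡33, 20²≡31 (mod 41).
So the quadratic residues mod 41 are {1, 2, 4, 5, 8, 9, 10, 16, 18, 20, 21, 23, 25, 31, 32, 33, 36, 37, 39, 40}.

1, 2, 4, 5, 8, 9, 10, 16, 18, 20, 21, 23, 25, 31, 32, 33, 36, 37, 39, 40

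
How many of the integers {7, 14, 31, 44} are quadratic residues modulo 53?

(7/53) = +1 → QR.
(14/53) = -1 → non-residue.
(31/53) = -1 → non-residue.
(44/53) = +1 → QR.
Total quadratic residues among the 4: 2.

2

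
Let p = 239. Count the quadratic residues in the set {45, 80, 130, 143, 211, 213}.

4

(45/239) = +1 → QR.
(80/239) = +1 → QR.
(130/239) = -1 → non-residue.
(143/239) = -1 → non-residue.
(211/239) = +1 → QR.
(213/239) = +1 → QR.
Total quadratic residues among the 6: 4.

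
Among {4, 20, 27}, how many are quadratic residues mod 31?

(4/31) = +1 → QR.
(20/31) = +1 → QR.
(27/31) = -1 → non-residue.
Total quadratic residues among the 3: 2.

2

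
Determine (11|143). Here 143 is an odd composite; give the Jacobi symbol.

Reciprocity: 11 ≡ 3 and 143 ≡ 3 (mod 4), so (11/143) = −(143/11).
Reduce top mod 11: now compute (0/11).
Top reduces to 0: gcd > 1, so the symbol is 0.

0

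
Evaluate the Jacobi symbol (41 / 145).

-1

Reciprocity: 41 ≡ 1 and 145 ≡ 1 (mod 4), so (41/145) = +(145/41).
Reduce top mod 41: now compute (22/41).
Pull out 2: since 41 ≡ 1 (mod 8), (2/41) = +1.
Reciprocity: 11 ≡ 3 and 41 ≡ 1 (mod 4), so (11/41) = +(41/11).
Reduce top mod 11: now compute (8/11).
Pull out 2^3: since 11 ≡ 3 (mod 8), (2/11) = -1, so (2/11)^3 = -1.
Reached (1/11) = 1. Collecting the sign flips along the way, the symbol is -1.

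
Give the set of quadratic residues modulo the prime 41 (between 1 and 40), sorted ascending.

Square k = 1,…,20 (k and 41−k give the same square):
1²=1, 2²=4, 3²=9, 4²=16, 5²=25, 6²=36, 7²≡8, 8²≡23, 9²≡40, 10²≡18, 11²≡39, 12²≡21, 13²≡5, 14²≡32, 15²≡20, 16²≡10, 17²≡2, 18²≡37, 19²≡33, 20²≡31 (mod 41).
So the quadratic residues mod 41 are {1, 2, 4, 5, 8, 9, 10, 16, 18, 20, 21, 23, 25, 31, 32, 33, 36, 37, 39, 40}.

1, 2, 4, 5, 8, 9, 10, 16, 18, 20, 21, 23, 25, 31, 32, 33, 36, 37, 39, 40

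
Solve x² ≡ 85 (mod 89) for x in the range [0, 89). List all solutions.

21, 68

89 ≡ 1 (mod 4), so we find a root by search.
Trying successive values, 21² = 441 ≡ 85 (mod 89). The other root is 89 − 21 = 68.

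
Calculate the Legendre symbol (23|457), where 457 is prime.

Reciprocity: 23 ≡ 3 and 457 ≡ 1 (mod 4), so (23/457) = +(457/23).
Reduce top mod 23: now compute (20/23).
Pull out 2^2: since 23 ≡ 7 (mod 8), (2/23) = +1, so (2/23)^2 = +1.
Reciprocity: 5 ≡ 1 and 23 ≡ 3 (mod 4), so (5/23) = +(23/5).
Reduce top mod 5: now compute (3/5).
Reciprocity: 3 ≡ 3 and 5 ≡ 1 (mod 4), so (3/5) = +(5/3).
Reduce top mod 3: now compute (2/3).
Pull out 2: since 3 ≡ 3 (mod 8), (2/3) = -1.
Reached (1/3) = 1. Collecting the sign flips along the way, the symbol is -1.

-1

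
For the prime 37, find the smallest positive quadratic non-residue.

(2/37) = −1, so 2 is the smallest positive non-residue mod 37.

2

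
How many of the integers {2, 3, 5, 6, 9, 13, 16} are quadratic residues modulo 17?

4

(2/17) = +1 → QR.
(3/17) = -1 → non-residue.
(5/17) = -1 → non-residue.
(6/17) = -1 → non-residue.
(9/17) = +1 → QR.
(13/17) = +1 → QR.
(16/17) = +1 → QR.
Total quadratic residues among the 7: 4.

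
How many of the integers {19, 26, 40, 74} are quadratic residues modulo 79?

3

(19/79) = +1 → QR.
(26/79) = +1 → QR.
(40/79) = +1 → QR.
(74/79) = -1 → non-residue.
Total quadratic residues among the 4: 3.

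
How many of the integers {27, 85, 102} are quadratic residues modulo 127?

0

(27/127) = -1 → non-residue.
(85/127) = -1 → non-residue.
(102/127) = -1 → non-residue.
Total quadratic residues among the 3: 0.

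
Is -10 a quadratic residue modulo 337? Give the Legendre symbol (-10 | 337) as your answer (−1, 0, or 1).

First reduce: -10 ≡ 327 (mod 337).
Reciprocity: 327 ≡ 3 and 337 ≡ 1 (mod 4), so (327/337) = +(337/327).
Reduce top mod 327: now compute (10/327).
Pull out 2: since 327 ≡ 7 (mod 8), (2/327) = +1.
Reciprocity: 5 ≡ 1 and 327 ≡ 3 (mod 4), so (5/327) = +(327/5).
Reduce top mod 5: now compute (2/5).
Pull out 2: since 5 ≡ 5 (mod 8), (2/5) = -1.
Reached (1/5) = 1. Collecting the sign flips along the way, the symbol is -1.

-1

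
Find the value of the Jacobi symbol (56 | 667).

1

Pull out 2^3: since 667 ≡ 3 (mod 8), (2/667) = -1, so (2/667)^3 = -1.
Reciprocity: 7 ≡ 3 and 667 ≡ 3 (mod 4), so (7/667) = −(667/7).
Reduce top mod 7: now compute (2/7).
Pull out 2: since 7 ≡ 7 (mod 8), (2/7) = +1.
Reached (1/7) = 1. Collecting the sign flips along the way, the symbol is +1.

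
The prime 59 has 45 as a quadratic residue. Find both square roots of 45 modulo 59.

24, 35

Since 59 ≡ 3 (mod 4), a square root of 45 is 45^((59+1)/4) = 45^15 mod 59.
Repeated squaring: 45^2≡19, 45^4≡7, 45^8≡49 (mod 59).
45^15 = 45^(8+4+2+1) ≡ 35 (mod 59).
Check: 35² = 1225 ≡ 45 (mod 59). The two roots are 24 and 35.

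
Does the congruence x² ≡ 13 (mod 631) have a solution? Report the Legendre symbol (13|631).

-1

Reciprocity: 13 ≡ 1 and 631 ≡ 3 (mod 4), so (13/631) = +(631/13).
Reduce top mod 13: now compute (7/13).
Reciprocity: 7 ≡ 3 and 13 ≡ 1 (mod 4), so (7/13) = +(13/7).
Reduce top mod 7: now compute (6/7).
Pull out 2: since 7 ≡ 7 (mod 8), (2/7) = +1.
Reciprocity: 3 ≡ 3 and 7 ≡ 3 (mod 4), so (3/7) = −(7/3).
Reduce top mod 3: now compute (1/3).
Reached (1/3) = 1. Collecting the sign flips along the way, the symbol is -1.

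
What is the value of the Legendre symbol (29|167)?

1

Euler's criterion: (29/167) ≡ 29^83 (mod 167).
29^2 ≡ 6 (mod 167)
29^4 ≡ 36 (mod 167)
29^8 ≡ 127 (mod 167)
29^16 ≡ 97 (mod 167)
29^32 ≡ 57 (mod 167)
29^64 ≡ 76 (mod 167)
29^83 = 29^(64+16+2+1) ≡ 1 (mod 167).
Result is 1, so (29/167) = 1.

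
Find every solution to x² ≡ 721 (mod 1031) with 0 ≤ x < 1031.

100, 931

Since 1031 ≡ 3 (mod 4), a square root of 721 is 721^((1031+1)/4) = 721^258 mod 1031.
Repeated squaring: 721^2≡217, 721^4≡694, 721^8≡159, 721^16≡537, 721^32≡720, 721^64≡838, 721^128≡133, 721^256≡162 (mod 1031).
721^258 = 721^(256+2) ≡ 100 (mod 1031).
Check: 100² = 10000 ≡ 721 (mod 1031). The two roots are 100 and 931.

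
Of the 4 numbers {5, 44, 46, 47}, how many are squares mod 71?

(5/71) = +1 → QR.
(44/71) = -1 → non-residue.
(46/71) = -1 → non-residue.
(47/71) = -1 → non-residue.
Total quadratic residues among the 4: 1.

1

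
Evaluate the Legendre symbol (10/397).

1

Pull out 2: since 397 ≡ 5 (mod 8), (2/397) = -1.
Reciprocity: 5 ≡ 1 and 397 ≡ 1 (mod 4), so (5/397) = +(397/5).
Reduce top mod 5: now compute (2/5).
Pull out 2: since 5 ≡ 5 (mod 8), (2/5) = -1.
Reached (1/5) = 1. Collecting the sign flips along the way, the symbol is +1.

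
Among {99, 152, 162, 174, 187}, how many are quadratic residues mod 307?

(99/307) = +1 → QR.
(152/307) = -1 → non-residue.
(162/307) = -1 → non-residue.
(174/307) = -1 → non-residue.
(187/307) = +1 → QR.
Total quadratic residues among the 5: 2.

2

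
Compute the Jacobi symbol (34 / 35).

Pull out 2: since 35 ≡ 3 (mod 8), (2/35) = -1.
Reciprocity: 17 ≡ 1 and 35 ≡ 3 (mod 4), so (17/35) = +(35/17).
Reduce top mod 17: now compute (1/17).
Reached (1/17) = 1. Collecting the sign flips along the way, the symbol is -1.

-1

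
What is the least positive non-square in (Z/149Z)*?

(2/149) = −1, so 2 is the smallest positive non-residue mod 149.

2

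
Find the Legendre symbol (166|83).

First reduce: 166 ≡ 0 (mod 83).
Top reduces to 0: gcd > 1, so the symbol is 0.

0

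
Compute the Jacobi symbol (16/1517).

Pull out 2^4: since 1517 ≡ 5 (mod 8), (2/1517) = -1, so (2/1517)^4 = +1.
Reached (1/1517) = 1. Collecting the sign flips along the way, the symbol is +1.

1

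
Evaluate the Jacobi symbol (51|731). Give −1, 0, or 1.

Reciprocity: 51 ≡ 3 and 731 ≡ 3 (mod 4), so (51/731) = −(731/51).
Reduce top mod 51: now compute (17/51).
Reciprocity: 17 ≡ 1 and 51 ≡ 3 (mod 4), so (17/51) = +(51/17).
Reduce top mod 17: now compute (0/17).
Top reduces to 0: gcd > 1, so the symbol is 0.

0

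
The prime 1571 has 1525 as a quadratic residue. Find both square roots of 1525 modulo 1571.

Since 1571 ≡ 3 (mod 4), a square root of 1525 is 1525^((1571+1)/4) = 1525^393 mod 1571.
Repeated squaring: 1525^2≡545, 1525^4≡106, 1525^8≡239, 1525^16≡565, 1525^32≡312, 1525^64≡1513, 1525^128≡222, 1525^256≡583 (mod 1571).
1525^393 = 1525^(256+128+8+1) ≡ 241 (mod 1571).
Check: 241² = 58081 ≡ 1525 (mod 1571). The two roots are 241 and 1330.

241, 1330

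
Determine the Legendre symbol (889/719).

-1

Euler's criterion: (889/719) ≡ 170^359 (mod 719).
170^2 ≡ 140 (mod 719)
170^4 ≡ 187 (mod 719)
170^8 ≡ 457 (mod 719)
170^16 ≡ 339 (mod 719)
170^32 ≡ 600 (mod 719)
170^64 ≡ 500 (mod 719)
170^128 ≡ 507 (mod 719)
170^256 ≡ 366 (mod 719)
170^359 = 170^(256+64+32+4+2+1) ≡ 718 (mod 719).
Result is 718 ≡ −1, so (889/719) = −1.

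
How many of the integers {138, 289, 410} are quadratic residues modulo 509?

3

(138/509) = +1 → QR.
(289/509) = +1 → QR.
(410/509) = +1 → QR.
Total quadratic residues among the 3: 3.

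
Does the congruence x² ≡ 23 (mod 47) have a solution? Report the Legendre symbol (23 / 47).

Reciprocity: 23 ≡ 3 and 47 ≡ 3 (mod 4), so (23/47) = −(47/23).
Reduce top mod 23: now compute (1/23).
Reached (1/23) = 1. Collecting the sign flips along the way, the symbol is -1.

-1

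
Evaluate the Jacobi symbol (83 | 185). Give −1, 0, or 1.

Reciprocity: 83 ≡ 3 and 185 ≡ 1 (mod 4), so (83/185) = +(185/83).
Reduce top mod 83: now compute (19/83).
Reciprocity: 19 ≡ 3 and 83 ≡ 3 (mod 4), so (19/83) = −(83/19).
Reduce top mod 19: now compute (7/19).
Reciprocity: 7 ≡ 3 and 19 ≡ 3 (mod 4), so (7/19) = −(19/7).
Reduce top mod 7: now compute (5/7).
Reciprocity: 5 ≡ 1 and 7 ≡ 3 (mod 4), so (5/7) = +(7/5).
Reduce top mod 5: now compute (2/5).
Pull out 2: since 5 ≡ 5 (mod 8), (2/5) = -1.
Reached (1/5) = 1. Collecting the sign flips along the way, the symbol is -1.

-1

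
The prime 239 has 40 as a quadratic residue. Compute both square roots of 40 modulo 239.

Since 239 ≡ 3 (mod 4), a square root of 40 is 40^((239+1)/4) = 40^60 mod 239.
Repeated squaring: 40^2≡166, 40^4≡71, 40^8≡22, 40^16≡6, 40^32≡36 (mod 239).
40^60 = 40^(32+16+8+4) ≡ 163 (mod 239).
Check: 163² = 26569 ≡ 40 (mod 239). The two roots are 76 and 163.

76, 163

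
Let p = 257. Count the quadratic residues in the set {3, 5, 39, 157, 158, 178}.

(3/257) = -1 → non-residue.
(5/257) = -1 → non-residue.
(39/257) = -1 → non-residue.
(157/257) = +1 → QR.
(158/257) = +1 → QR.
(178/257) = +1 → QR.
Total quadratic residues among the 6: 3.

3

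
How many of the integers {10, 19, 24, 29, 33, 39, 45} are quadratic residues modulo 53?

(10/53) = +1 → QR.
(19/53) = -1 → non-residue.
(24/53) = +1 → QR.
(29/53) = +1 → QR.
(33/53) = -1 → non-residue.
(39/53) = -1 → non-residue.
(45/53) = -1 → non-residue.
Total quadratic residues among the 7: 3.

3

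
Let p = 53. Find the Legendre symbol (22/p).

-1

Euler's criterion: (22/53) ≡ 22^26 (mod 53).
22^2 ≡ 7 (mod 53)
22^4 ≡ 49 (mod 53)
22^8 ≡ 16 (mod 53)
22^16 ≡ 44 (mod 53)
22^26 = 22^(16+8+2) ≡ 52 (mod 53).
Result is 52 ≡ −1, so (22/53) = −1.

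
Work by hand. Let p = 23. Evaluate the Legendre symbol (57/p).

-1

Euler's criterion: (57/23) ≡ 11^11 (mod 23).
11^2 ≡ 6 (mod 23)
11^4 ≡ 13 (mod 23)
11^8 ≡ 8 (mod 23)
11^11 = 11^(8+2+1) ≡ 22 (mod 23).
Result is 22 ≡ −1, so (57/23) = −1.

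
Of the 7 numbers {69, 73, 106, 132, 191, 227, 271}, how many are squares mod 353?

(69/353) = -1 → non-residue.
(73/353) = +1 → QR.
(106/353) = -1 → non-residue.
(132/353) = -1 → non-residue.
(191/353) = +1 → QR.
(227/353) = -1 → non-residue.
(271/353) = +1 → QR.
Total quadratic residues among the 7: 3.

3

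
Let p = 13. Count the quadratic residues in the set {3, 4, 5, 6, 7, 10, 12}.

(3/13) = +1 → QR.
(4/13) = +1 → QR.
(5/13) = -1 → non-residue.
(6/13) = -1 → non-residue.
(7/13) = -1 → non-residue.
(10/13) = +1 → QR.
(12/13) = +1 → QR.
Total quadratic residues among the 7: 4.

4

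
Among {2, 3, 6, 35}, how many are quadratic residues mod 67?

(2/67) = -1 → non-residue.
(3/67) = -1 → non-residue.
(6/67) = +1 → QR.
(35/67) = +1 → QR.
Total quadratic residues among the 4: 2.

2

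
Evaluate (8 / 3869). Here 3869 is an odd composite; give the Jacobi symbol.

-1

Pull out 2^3: since 3869 ≡ 5 (mod 8), (2/3869) = -1, so (2/3869)^3 = -1.
Reached (1/3869) = 1. Collecting the sign flips along the way, the symbol is -1.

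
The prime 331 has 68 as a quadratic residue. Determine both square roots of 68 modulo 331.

Since 331 ≡ 3 (mod 4), a square root of 68 is 68^((331+1)/4) = 68^83 mod 331.
Repeated squaring: 68^2≡321, 68^4≡100, 68^8≡70, 68^16≡266, 68^32≡253, 68^64≡126 (mod 331).
68^83 = 68^(64+16+2+1) ≡ 125 (mod 331).
Check: 125² = 15625 ≡ 68 (mod 331). The two roots are 125 and 206.

125, 206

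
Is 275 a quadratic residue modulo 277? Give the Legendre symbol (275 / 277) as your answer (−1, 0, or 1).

-1

Reciprocity: 275 ≡ 3 and 277 ≡ 1 (mod 4), so (275/277) = +(277/275).
Reduce top mod 275: now compute (2/275).
Pull out 2: since 275 ≡ 3 (mod 8), (2/275) = -1.
Reached (1/275) = 1. Collecting the sign flips along the way, the symbol is -1.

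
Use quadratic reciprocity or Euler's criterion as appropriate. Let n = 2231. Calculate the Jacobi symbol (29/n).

-1

Reciprocity: 29 ≡ 1 and 2231 ≡ 3 (mod 4), so (29/2231) = +(2231/29).
Reduce top mod 29: now compute (27/29).
Reciprocity: 27 ≡ 3 and 29 ≡ 1 (mod 4), so (27/29) = +(29/27).
Reduce top mod 27: now compute (2/27).
Pull out 2: since 27 ≡ 3 (mod 8), (2/27) = -1.
Reached (1/27) = 1. Collecting the sign flips along the way, the symbol is -1.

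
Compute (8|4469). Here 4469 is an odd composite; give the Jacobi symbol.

-1

Pull out 2^3: since 4469 ≡ 5 (mod 8), (2/4469) = -1, so (2/4469)^3 = -1.
Reached (1/4469) = 1. Collecting the sign flips along the way, the symbol is -1.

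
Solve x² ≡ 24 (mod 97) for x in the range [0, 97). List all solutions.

97 ≡ 1 (mod 4), so we find a root by search.
Trying successive values, 11² = 121 ≡ 24 (mod 97). The other root is 97 − 11 = 86.

11, 86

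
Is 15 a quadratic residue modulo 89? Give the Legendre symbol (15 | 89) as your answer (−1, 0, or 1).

Reciprocity: 15 ≡ 3 and 89 ≡ 1 (mod 4), so (15/89) = +(89/15).
Reduce top mod 15: now compute (14/15).
Pull out 2: since 15 ≡ 7 (mod 8), (2/15) = +1.
Reciprocity: 7 ≡ 3 and 15 ≡ 3 (mod 4), so (7/15) = −(15/7).
Reduce top mod 7: now compute (1/7).
Reached (1/7) = 1. Collecting the sign flips along the way, the symbol is -1.

-1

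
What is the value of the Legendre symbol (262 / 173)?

1

Euler's criterion: (262/173) ≡ 89^86 (mod 173).
89^2 ≡ 136 (mod 173)
89^4 ≡ 158 (mod 173)
89^8 ≡ 52 (mod 173)
89^16 ≡ 109 (mod 173)
89^32 ≡ 117 (mod 173)
89^64 ≡ 22 (mod 173)
89^86 = 89^(64+16+4+2) ≡ 1 (mod 173).
Result is 1, so (262/173) = 1.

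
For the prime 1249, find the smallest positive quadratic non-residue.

7

(2/1249) = +1, so 2 is a residue.
(3/1249) = +1, so 3 is a residue.
(4/1249) = +1, so 4 is a residue.
(5/1249) = +1, so 5 is a residue.
(6/1249) = +1, so 6 is a residue.
(7/1249) = −1, so 7 is the smallest positive non-residue mod 1249.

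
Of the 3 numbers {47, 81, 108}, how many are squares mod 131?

2

(47/131) = -1 → non-residue.
(81/131) = +1 → QR.
(108/131) = +1 → QR.
Total quadratic residues among the 3: 2.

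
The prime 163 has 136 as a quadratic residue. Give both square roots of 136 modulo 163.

25, 138

Since 163 ≡ 3 (mod 4), a square root of 136 is 136^((163+1)/4) = 136^41 mod 163.
Repeated squaring: 136^2≡77, 136^4≡61, 136^8≡135, 136^16≡132, 136^32≡146 (mod 163).
136^41 = 136^(32+8+1) ≡ 25 (mod 163).
Check: 25² = 625 ≡ 136 (mod 163). The two roots are 25 and 138.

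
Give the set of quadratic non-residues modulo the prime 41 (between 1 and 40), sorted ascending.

Square k = 1,…,20 (k and 41−k give the same square):
1²=1, 2²=4, 3²=9, 4²=16, 5²=25, 6²=36, 7²≡8, 8²≡23, 9²≡40, 10²≡18, 11²≡39, 12²≡21, 13²≡5, 14²≡32, 15²≡20, 16²≡10, 17²≡2, 18²≡37, 19²≡33, 20²≡31 (mod 41).
The residues are {1, 2, 4, 5, 8, 9, 10, 16, 18, 20, 21, 23, 25, 31, 32, 33, 36, 37, 39, 40}; the non-residues are the remaining 20 nonzero classes.

3, 6, 7, 11, 12, 13, 14, 15, 17, 19, 22, 24, 26, 27, 28, 29, 30, 34, 35, 38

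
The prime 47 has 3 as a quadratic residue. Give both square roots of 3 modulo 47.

Since 47 ≡ 3 (mod 4), a square root of 3 is 3^((47+1)/4) = 3^12 mod 47.
Repeated squaring: 3^2≡9, 3^4≡34, 3^8≡28 (mod 47).
3^12 = 3^(8+4) ≡ 12 (mod 47).
Check: 12² = 144 ≡ 3 (mod 47). The two roots are 12 and 35.

12, 35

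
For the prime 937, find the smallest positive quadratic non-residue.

(2/937) = +1, so 2 is a residue.
(3/937) = +1, so 3 is a residue.
(4/937) = +1, so 4 is a residue.
(5/937) = −1, so 5 is the smallest positive non-residue mod 937.

5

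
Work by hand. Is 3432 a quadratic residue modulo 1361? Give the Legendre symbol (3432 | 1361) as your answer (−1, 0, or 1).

First reduce: 3432 ≡ 710 (mod 1361).
Pull out 2: since 1361 ≡ 1 (mod 8), (2/1361) = +1.
Reciprocity: 355 ≡ 3 and 1361 ≡ 1 (mod 4), so (355/1361) = +(1361/355).
Reduce top mod 355: now compute (296/355).
Pull out 2^3: since 355 ≡ 3 (mod 8), (2/355) = -1, so (2/355)^3 = -1.
Reciprocity: 37 ≡ 1 and 355 ≡ 3 (mod 4), so (37/355) = +(355/37).
Reduce top mod 37: now compute (22/37).
Pull out 2: since 37 ≡ 5 (mod 8), (2/37) = -1.
Reciprocity: 11 ≡ 3 and 37 ≡ 1 (mod 4), so (11/37) = +(37/11).
Reduce top mod 11: now compute (4/11).
Pull out 2^2: since 11 ≡ 3 (mod 8), (2/11) = -1, so (2/11)^2 = +1.
Reached (1/11) = 1. Collecting the sign flips along the way, the symbol is +1.

1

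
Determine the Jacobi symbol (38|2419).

1

Pull out 2: since 2419 ≡ 3 (mod 8), (2/2419) = -1.
Reciprocity: 19 ≡ 3 and 2419 ≡ 3 (mod 4), so (19/2419) = −(2419/19).
Reduce top mod 19: now compute (6/19).
Pull out 2: since 19 ≡ 3 (mod 8), (2/19) = -1.
Reciprocity: 3 ≡ 3 and 19 ≡ 3 (mod 4), so (3/19) = −(19/3).
Reduce top mod 3: now compute (1/3).
Reached (1/3) = 1. Collecting the sign flips along the way, the symbol is +1.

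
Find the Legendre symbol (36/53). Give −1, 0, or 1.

Pull out 2^2: since 53 ≡ 5 (mod 8), (2/53) = -1, so (2/53)^2 = +1.
Reciprocity: 9 ≡ 1 and 53 ≡ 1 (mod 4), so (9/53) = +(53/9).
Reduce top mod 9: now compute (8/9).
Pull out 2^3: since 9 ≡ 1 (mod 8), (2/9) = +1, so (2/9)^3 = +1.
Reached (1/9) = 1. Collecting the sign flips along the way, the symbol is +1.

1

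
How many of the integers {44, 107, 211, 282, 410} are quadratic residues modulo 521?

2

(44/521) = +1 → QR.
(107/521) = -1 → non-residue.
(211/521) = +1 → QR.
(282/521) = -1 → non-residue.
(410/521) = -1 → non-residue.
Total quadratic residues among the 5: 2.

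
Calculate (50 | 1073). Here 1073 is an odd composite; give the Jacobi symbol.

1

Pull out 2: since 1073 ≡ 1 (mod 8), (2/1073) = +1.
Reciprocity: 25 ≡ 1 and 1073 ≡ 1 (mod 4), so (25/1073) = +(1073/25).
Reduce top mod 25: now compute (23/25).
Reciprocity: 23 ≡ 3 and 25 ≡ 1 (mod 4), so (23/25) = +(25/23).
Reduce top mod 23: now compute (2/23).
Pull out 2: since 23 ≡ 7 (mod 8), (2/23) = +1.
Reached (1/23) = 1. Collecting the sign flips along the way, the symbol is +1.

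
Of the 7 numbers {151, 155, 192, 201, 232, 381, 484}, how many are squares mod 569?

2

(151/569) = +1 → QR.
(155/569) = -1 → non-residue.
(192/569) = -1 → non-residue.
(201/569) = -1 → non-residue.
(232/569) = -1 → non-residue.
(381/569) = -1 → non-residue.
(484/569) = +1 → QR.
Total quadratic residues among the 7: 2.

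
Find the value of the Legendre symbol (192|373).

Euler's criterion: (192/373) ≡ 192^186 (mod 373).
192^2 ≡ 310 (mod 373)
192^4 ≡ 239 (mod 373)
192^8 ≡ 52 (mod 373)
192^16 ≡ 93 (mod 373)
192^32 ≡ 70 (mod 373)
192^64 ≡ 51 (mod 373)
192^128 ≡ 363 (mod 373)
192^186 = 192^(128+32+16+8+2) ≡ 1 (mod 373).
Result is 1, so (192/373) = 1.

1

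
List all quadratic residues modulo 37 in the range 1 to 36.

1, 3, 4, 7, 9, 10, 11, 12, 16, 21, 25, 26, 27, 28, 30, 33, 34, 36

Square k = 1,…,18 (k and 37−k give the same square):
1²=1, 2²=4, 3²=9, 4²=16, 5²=25, 6²=36, 7²≡12, 8²≡27, 9²≡7, 10²≡26, 11²≡10, 12²≡33, 13²≡21, 14²≡11, 15²≡3, 16²≡34, 17²≡30, 18²≡28 (mod 37).
So the quadratic residues mod 37 are {1, 3, 4, 7, 9, 10, 11, 12, 16, 21, 25, 26, 27, 28, 30, 33, 34, 36}.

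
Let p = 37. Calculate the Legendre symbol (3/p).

Reciprocity: 3 ≡ 3 and 37 ≡ 1 (mod 4), so (3/37) = +(37/3).
Reduce top mod 3: now compute (1/3).
Reached (1/3) = 1. Collecting the sign flips along the way, the symbol is +1.

1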